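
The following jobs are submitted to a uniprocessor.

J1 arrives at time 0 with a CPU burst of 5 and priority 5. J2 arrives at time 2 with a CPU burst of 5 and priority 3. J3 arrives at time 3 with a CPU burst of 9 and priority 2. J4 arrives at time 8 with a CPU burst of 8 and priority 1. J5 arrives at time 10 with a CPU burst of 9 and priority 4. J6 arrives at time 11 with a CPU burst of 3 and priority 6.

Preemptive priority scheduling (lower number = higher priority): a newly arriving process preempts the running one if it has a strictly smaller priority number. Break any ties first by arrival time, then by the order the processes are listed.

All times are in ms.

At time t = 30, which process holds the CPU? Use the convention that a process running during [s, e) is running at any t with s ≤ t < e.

J5

Gantt: | J1 0-2 | J2 2-3 | J3 3-8 | J4 8-16 | J3 16-20 | J2 20-24 | J5 24-33 | J1 33-36 | J6 36-39 |
Completion: J1=36  J2=24  J3=20  J4=16  J5=33  J6=39
Turnaround (C−A): J1=36  J2=22  J3=17  J4=8  J5=23  J6=28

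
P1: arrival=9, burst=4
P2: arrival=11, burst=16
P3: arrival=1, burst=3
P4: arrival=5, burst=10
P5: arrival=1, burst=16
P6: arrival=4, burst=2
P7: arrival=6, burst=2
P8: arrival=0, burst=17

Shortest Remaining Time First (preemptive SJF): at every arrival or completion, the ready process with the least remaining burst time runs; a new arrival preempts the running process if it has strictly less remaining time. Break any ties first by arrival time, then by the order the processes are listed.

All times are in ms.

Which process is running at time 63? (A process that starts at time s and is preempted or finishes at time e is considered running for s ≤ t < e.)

P2

Gantt: | P8 0-1 | P3 1-4 | P6 4-6 | P7 6-8 | P4 8-9 | P1 9-13 | P4 13-22 | P8 22-38 | P5 38-54 | P2 54-70 |
Completion: P1=13  P2=70  P3=4  P4=22  P5=54  P6=6  P7=8  P8=38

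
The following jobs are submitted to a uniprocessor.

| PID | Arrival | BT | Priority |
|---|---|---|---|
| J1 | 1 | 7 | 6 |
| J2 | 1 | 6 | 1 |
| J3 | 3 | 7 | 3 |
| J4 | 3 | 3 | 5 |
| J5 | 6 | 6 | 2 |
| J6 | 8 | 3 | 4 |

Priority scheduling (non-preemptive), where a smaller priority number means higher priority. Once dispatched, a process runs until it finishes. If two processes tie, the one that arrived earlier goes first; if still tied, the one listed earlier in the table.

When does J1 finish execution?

33

Schedule: | idle 0-1 | J2 1-7 | J5 7-13 | J3 13-20 | J6 20-23 | J4 23-26 | J1 26-33 |
Completion: J1=33  J2=7  J3=20  J4=26  J5=13  J6=23
Turnaround (C−A): J1=32  J2=6  J3=17  J4=23  J5=7  J6=15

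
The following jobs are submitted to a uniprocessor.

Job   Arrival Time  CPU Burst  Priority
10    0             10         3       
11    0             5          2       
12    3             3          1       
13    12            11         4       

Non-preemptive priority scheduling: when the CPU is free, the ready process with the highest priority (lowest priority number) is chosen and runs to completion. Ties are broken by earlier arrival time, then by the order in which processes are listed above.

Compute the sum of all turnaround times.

45

Timeline: | 11 0-5 | 12 5-8 | 10 8-18 | 13 18-29 |
Completion: 10=18  11=5  12=8  13=29
Turnaround = completion − arrival: 10=18, 11=5, 12=5, 13=17
Total turnaround = 18 + 5 + 5 + 17 = 45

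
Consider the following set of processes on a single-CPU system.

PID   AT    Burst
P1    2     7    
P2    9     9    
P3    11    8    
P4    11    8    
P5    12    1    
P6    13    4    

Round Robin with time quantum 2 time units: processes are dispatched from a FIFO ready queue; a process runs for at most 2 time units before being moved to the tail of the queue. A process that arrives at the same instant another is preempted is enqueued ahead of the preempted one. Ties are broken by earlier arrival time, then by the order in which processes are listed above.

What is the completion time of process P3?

Timeline: | idle 0-2 | P1 2-9 | P2 9-11 | P3 11-13 | P4 13-15 | P2 15-17 | P5 17-18 | P6 18-20 | P3 20-22 | P4 22-24 | P2 24-26 | P6 26-28 | P3 28-30 | P4 30-32 | P2 32-34 | P3 34-36 | P4 36-38 | P2 38-39 |
Completion: P1=9  P2=39  P3=36  P4=38  P5=18  P6=28
Turnaround (C−A): P1=7  P2=30  P3=25  P4=27  P5=6  P6=15

36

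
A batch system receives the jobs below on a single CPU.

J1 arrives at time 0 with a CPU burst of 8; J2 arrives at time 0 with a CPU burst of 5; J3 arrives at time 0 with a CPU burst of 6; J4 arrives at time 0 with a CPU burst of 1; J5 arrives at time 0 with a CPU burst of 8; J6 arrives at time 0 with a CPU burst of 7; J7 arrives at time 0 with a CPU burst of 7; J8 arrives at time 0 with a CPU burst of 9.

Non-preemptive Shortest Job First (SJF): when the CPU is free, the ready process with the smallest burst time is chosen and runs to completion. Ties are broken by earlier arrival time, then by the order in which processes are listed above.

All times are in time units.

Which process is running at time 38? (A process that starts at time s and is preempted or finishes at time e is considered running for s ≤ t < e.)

J5

Timeline: | J4 0-1 | J2 1-6 | J3 6-12 | J6 12-19 | J7 19-26 | J1 26-34 | J5 34-42 | J8 42-51 |
Completion: J1=34  J2=6  J3=12  J4=1  J5=42  J6=19  J7=26  J8=51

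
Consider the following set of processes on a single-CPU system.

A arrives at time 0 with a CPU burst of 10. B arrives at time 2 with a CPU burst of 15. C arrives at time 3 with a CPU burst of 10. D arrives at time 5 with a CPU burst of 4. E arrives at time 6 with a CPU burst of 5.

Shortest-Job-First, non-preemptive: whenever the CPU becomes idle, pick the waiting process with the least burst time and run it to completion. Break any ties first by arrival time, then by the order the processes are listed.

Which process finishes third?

E

Schedule: | A 0-10 | D 10-14 | E 14-19 | C 19-29 | B 29-44 |
Completion: A=10  B=44  C=29  D=14  E=19
Finish order: A → D → E → C → B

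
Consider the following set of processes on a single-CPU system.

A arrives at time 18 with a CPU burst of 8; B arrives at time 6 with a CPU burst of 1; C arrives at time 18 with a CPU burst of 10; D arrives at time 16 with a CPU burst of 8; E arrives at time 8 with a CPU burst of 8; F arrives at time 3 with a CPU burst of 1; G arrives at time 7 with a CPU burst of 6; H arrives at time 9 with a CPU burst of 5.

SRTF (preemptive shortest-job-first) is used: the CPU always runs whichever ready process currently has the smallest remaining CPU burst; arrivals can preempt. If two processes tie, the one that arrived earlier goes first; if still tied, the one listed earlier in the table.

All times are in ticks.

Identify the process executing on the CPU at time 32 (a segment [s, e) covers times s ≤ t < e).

D

Gantt: | idle 0-3 | F 3-4 | idle 4-6 | B 6-7 | G 7-13 | H 13-18 | E 18-26 | D 26-34 | A 34-42 | C 42-52 |
Completion: A=42  B=7  C=52  D=34  E=26  F=4  G=13  H=18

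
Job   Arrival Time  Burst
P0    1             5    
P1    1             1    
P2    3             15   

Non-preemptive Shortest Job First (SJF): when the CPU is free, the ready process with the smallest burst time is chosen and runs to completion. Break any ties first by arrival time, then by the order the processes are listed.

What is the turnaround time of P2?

19

Schedule: | idle 0-1 | P1 1-2 | P0 2-7 | P2 7-22 |
Completion: P0=7  P1=2  P2=22
Turnaround(P2) = completion − arrival = 22 − 3 = 19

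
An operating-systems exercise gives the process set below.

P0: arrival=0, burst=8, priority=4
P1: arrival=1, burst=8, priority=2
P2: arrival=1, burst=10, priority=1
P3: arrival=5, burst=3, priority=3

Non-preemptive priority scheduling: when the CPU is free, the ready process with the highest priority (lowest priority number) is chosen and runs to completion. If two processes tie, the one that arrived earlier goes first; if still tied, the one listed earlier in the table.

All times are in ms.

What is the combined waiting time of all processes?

45

Timeline: | P0 0-8 | P2 8-18 | P1 18-26 | P3 26-29 |
Completion: P0=8  P1=26  P2=18  P3=29
Waiting = turnaround − burst: P0=0, P1=17, P2=7, P3=21
Total waiting = 0 + 17 + 7 + 21 = 45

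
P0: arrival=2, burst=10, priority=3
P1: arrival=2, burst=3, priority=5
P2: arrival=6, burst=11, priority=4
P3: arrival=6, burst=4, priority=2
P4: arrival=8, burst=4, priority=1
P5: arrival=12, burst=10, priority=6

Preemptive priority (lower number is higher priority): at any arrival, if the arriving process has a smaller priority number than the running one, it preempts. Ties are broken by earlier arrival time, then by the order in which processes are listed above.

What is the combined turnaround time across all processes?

119

Timeline: | idle 0-2 | P0 2-6 | P3 6-8 | P4 8-12 | P3 12-14 | P0 14-20 | P2 20-31 | P1 31-34 | P5 34-44 |
Completion: P0=20  P1=34  P2=31  P3=14  P4=12  P5=44
Turnaround (C−A): P0=18  P1=32  P2=25  P3=8  P4=4  P5=32
Turnaround = completion − arrival: P0=18, P1=32, P2=25, P3=8, P4=4, P5=32
Total turnaround = 18 + 32 + 25 + 8 + 4 + 32 = 119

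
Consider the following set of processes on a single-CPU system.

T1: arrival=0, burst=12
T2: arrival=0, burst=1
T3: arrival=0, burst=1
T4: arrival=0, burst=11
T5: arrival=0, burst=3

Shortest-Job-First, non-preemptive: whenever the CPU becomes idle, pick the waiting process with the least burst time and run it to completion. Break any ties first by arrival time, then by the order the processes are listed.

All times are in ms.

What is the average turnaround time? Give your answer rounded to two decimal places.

10.40

Gantt: | T2 0-1 | T3 1-2 | T5 2-5 | T4 5-16 | T1 16-28 |
Completion: T1=28  T2=1  T3=2  T4=16  T5=5
Turnaround (C−A): T1=28  T2=1  T3=2  T4=16  T5=5
Turnaround times: T1=28, T2=1, T3=2, T4=16, T5=5
Average turnaround = (28+1+2+16+5) / 5 = 52/5 = 10.40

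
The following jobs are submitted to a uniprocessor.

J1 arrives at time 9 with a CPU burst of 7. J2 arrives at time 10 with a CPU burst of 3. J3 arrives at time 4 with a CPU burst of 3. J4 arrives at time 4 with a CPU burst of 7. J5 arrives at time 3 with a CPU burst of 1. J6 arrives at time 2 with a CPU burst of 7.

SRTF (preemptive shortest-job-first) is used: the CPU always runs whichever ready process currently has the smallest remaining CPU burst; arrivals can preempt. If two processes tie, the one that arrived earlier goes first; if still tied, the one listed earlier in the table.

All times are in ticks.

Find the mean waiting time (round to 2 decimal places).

5.50

Timeline: | idle 0-2 | J6 2-3 | J5 3-4 | J3 4-7 | J6 7-13 | J2 13-16 | J4 16-23 | J1 23-30 |
Completion: J1=30  J2=16  J3=7  J4=23  J5=4  J6=13
Turnaround (C−A): J1=21  J2=6  J3=3  J4=19  J5=1  J6=11
Waiting times: J1=14, J2=3, J3=0, J4=12, J5=0, J6=4
Average waiting = (14+3+0+12+0+4) / 6 = 33/6 = 5.50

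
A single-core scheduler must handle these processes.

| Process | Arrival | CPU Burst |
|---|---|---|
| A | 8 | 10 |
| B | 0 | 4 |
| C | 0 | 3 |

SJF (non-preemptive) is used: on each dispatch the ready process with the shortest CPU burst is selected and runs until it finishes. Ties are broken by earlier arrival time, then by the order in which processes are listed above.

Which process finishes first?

C

Timeline: | C 0-3 | B 3-7 | idle 7-8 | A 8-18 |
Completion: A=18  B=7  C=3
Finish order: C → B → A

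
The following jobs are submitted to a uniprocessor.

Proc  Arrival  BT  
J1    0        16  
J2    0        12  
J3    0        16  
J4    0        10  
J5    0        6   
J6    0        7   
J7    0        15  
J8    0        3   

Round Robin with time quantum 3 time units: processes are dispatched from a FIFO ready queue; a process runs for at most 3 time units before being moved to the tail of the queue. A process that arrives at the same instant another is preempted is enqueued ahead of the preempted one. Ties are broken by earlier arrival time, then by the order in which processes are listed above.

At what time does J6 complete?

Timeline: | J1 0-3 | J2 3-6 | J3 6-9 | J4 9-12 | J5 12-15 | J6 15-18 | J7 18-21 | J8 21-24 | J1 24-27 | J2 27-30 | J3 30-33 | J4 33-36 | J5 36-39 | J6 39-42 | J7 42-45 | J1 45-48 | J2 48-51 | J3 51-54 | J4 54-57 | J6 57-58 | J7 58-61 | J1 61-64 | J2 64-67 | J3 67-70 | J4 70-71 | J7 71-74 | J1 74-77 | J3 77-80 | J7 80-83 | J1 83-84 | J3 84-85 |
Completion: J1=84  J2=67  J3=85  J4=71  J5=39  J6=58  J7=83  J8=24
Turnaround (C−A): J1=84  J2=67  J3=85  J4=71  J5=39  J6=58  J7=83  J8=24

58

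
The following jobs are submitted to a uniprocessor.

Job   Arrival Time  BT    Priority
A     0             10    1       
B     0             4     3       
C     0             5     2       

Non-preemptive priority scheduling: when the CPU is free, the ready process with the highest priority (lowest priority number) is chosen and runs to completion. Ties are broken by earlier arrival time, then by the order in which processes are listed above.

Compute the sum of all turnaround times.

44

Timeline: | A 0-10 | C 10-15 | B 15-19 |
Completion: A=10  B=19  C=15
Turnaround = completion − arrival: A=10, B=19, C=15
Total turnaround = 10 + 19 + 15 = 44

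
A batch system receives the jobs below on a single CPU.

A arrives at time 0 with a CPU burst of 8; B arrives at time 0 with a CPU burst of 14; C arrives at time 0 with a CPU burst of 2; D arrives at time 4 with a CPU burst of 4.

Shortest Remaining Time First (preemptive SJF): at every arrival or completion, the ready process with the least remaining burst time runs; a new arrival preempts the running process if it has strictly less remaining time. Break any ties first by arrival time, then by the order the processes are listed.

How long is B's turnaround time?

28

Timeline: | C 0-2 | A 2-4 | D 4-8 | A 8-14 | B 14-28 |
Completion: A=14  B=28  C=2  D=8
Turnaround (C−A): A=14  B=28  C=2  D=4
Turnaround(B) = completion − arrival = 28 − 0 = 28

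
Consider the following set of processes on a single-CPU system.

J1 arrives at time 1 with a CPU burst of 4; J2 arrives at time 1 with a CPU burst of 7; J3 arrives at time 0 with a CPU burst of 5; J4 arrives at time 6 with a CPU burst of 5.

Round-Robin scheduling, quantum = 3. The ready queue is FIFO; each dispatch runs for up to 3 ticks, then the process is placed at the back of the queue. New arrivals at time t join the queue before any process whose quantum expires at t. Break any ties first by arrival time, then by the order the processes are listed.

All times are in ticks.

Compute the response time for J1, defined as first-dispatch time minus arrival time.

2

Gantt: | J3 0-3 | J1 3-6 | J2 6-9 | J3 9-11 | J4 11-14 | J1 14-15 | J2 15-18 | J4 18-20 | J2 20-21 |
Completion: J1=15  J2=21  J3=11  J4=20
Turnaround (C−A): J1=14  J2=20  J3=11  J4=14
Response(J1) = first start − arrival = 3 − 1 = 2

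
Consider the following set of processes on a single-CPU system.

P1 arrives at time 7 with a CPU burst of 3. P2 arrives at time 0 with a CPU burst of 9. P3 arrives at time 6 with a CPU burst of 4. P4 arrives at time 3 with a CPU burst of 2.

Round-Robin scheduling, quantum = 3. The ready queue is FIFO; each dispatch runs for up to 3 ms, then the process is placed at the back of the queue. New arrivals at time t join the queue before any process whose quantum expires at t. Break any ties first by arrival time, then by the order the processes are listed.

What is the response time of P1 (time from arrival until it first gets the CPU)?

4

Gantt: | P2 0-3 | P4 3-5 | P2 5-8 | P3 8-11 | P1 11-14 | P2 14-17 | P3 17-18 |
Completion: P1=14  P2=17  P3=18  P4=5
Turnaround (C−A): P1=7  P2=17  P3=12  P4=2
Response(P1) = first start − arrival = 11 − 7 = 4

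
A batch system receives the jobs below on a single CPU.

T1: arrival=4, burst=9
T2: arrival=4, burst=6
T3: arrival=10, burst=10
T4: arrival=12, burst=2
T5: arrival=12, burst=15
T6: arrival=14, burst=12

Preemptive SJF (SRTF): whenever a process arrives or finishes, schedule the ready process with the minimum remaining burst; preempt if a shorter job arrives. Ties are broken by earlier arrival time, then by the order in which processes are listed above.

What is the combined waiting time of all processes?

67

Timeline: | idle 0-4 | T2 4-10 | T1 10-12 | T4 12-14 | T1 14-21 | T3 21-31 | T6 31-43 | T5 43-58 |
Completion: T1=21  T2=10  T3=31  T4=14  T5=58  T6=43
Waiting = turnaround − burst: T1=8, T2=0, T3=11, T4=0, T5=31, T6=17
Total waiting = 8 + 0 + 11 + 0 + 31 + 17 = 67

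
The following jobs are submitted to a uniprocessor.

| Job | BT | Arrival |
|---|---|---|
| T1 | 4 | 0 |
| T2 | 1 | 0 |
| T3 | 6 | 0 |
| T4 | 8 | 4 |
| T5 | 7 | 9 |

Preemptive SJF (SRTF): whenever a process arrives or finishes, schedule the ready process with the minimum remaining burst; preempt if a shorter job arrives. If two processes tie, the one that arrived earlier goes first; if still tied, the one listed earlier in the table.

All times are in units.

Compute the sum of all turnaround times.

48

Timeline: | T2 0-1 | T1 1-5 | T3 5-11 | T5 11-18 | T4 18-26 |
Completion: T1=5  T2=1  T3=11  T4=26  T5=18
Turnaround = completion − arrival: T1=5, T2=1, T3=11, T4=22, T5=9
Total turnaround = 5 + 1 + 11 + 22 + 9 = 48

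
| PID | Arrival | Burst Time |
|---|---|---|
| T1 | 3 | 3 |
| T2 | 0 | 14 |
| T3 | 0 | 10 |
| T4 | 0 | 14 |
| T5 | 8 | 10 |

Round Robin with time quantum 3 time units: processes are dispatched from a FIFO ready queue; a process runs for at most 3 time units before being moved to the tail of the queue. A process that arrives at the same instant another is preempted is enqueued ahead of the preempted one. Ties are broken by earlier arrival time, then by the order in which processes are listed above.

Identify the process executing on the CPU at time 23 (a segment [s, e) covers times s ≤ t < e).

T4

Timeline: | T2 0-3 | T3 3-6 | T4 6-9 | T1 9-12 | T2 12-15 | T3 15-18 | T5 18-21 | T4 21-24 | T2 24-27 | T3 27-30 | T5 30-33 | T4 33-36 | T2 36-39 | T3 39-40 | T5 40-43 | T4 43-46 | T2 46-48 | T5 48-49 | T4 49-51 |
Completion: T1=12  T2=48  T3=40  T4=51  T5=49
Turnaround (C−A): T1=9  T2=48  T3=40  T4=51  T5=41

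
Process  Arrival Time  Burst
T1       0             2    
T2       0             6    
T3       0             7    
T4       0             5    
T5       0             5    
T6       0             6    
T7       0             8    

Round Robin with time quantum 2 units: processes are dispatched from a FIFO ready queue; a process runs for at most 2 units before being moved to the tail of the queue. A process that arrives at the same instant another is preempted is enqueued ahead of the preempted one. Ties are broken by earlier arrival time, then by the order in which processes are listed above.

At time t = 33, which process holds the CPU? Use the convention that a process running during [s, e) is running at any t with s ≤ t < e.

Timeline: | T1 0-2 | T2 2-4 | T3 4-6 | T4 6-8 | T5 8-10 | T6 10-12 | T7 12-14 | T2 14-16 | T3 16-18 | T4 18-20 | T5 20-22 | T6 22-24 | T7 24-26 | T2 26-28 | T3 28-30 | T4 30-31 | T5 31-32 | T6 32-34 | T7 34-36 | T3 36-37 | T7 37-39 |
Completion: T1=2  T2=28  T3=37  T4=31  T5=32  T6=34  T7=39

T6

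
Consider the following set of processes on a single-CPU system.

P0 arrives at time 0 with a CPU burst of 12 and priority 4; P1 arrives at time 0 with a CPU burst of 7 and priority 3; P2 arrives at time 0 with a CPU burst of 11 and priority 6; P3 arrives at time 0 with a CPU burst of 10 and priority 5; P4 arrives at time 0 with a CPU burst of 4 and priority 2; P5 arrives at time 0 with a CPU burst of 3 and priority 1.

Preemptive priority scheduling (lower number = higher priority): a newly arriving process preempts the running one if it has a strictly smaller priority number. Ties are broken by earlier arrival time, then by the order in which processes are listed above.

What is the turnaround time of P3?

Timeline: | P5 0-3 | P4 3-7 | P1 7-14 | P0 14-26 | P3 26-36 | P2 36-47 |
Completion: P0=26  P1=14  P2=47  P3=36  P4=7  P5=3
Turnaround (C−A): P0=26  P1=14  P2=47  P3=36  P4=7  P5=3
Turnaround(P3) = completion − arrival = 36 − 0 = 36

36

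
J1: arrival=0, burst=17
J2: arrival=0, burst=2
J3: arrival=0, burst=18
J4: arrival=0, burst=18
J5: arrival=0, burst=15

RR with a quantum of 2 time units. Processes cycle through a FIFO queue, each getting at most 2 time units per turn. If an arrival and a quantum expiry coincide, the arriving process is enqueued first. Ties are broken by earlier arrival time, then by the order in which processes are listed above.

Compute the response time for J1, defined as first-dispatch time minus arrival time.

0

Timeline: | J1 0-2 | J2 2-4 | J3 4-6 | J4 6-8 | J5 8-10 | J1 10-12 | J3 12-14 | J4 14-16 | J5 16-18 | J1 18-20 | J3 20-22 | J4 22-24 | J5 24-26 | J1 26-28 | J3 28-30 | J4 30-32 | J5 32-34 | J1 34-36 | J3 36-38 | J4 38-40 | J5 40-42 | J1 42-44 | J3 44-46 | J4 46-48 | J5 48-50 | J1 50-52 | J3 52-54 | J4 54-56 | J5 56-58 | J1 58-60 | J3 60-62 | J4 62-64 | J5 64-65 | J1 65-66 | J3 66-68 | J4 68-70 |
Completion: J1=66  J2=4  J3=68  J4=70  J5=65
Turnaround (C−A): J1=66  J2=4  J3=68  J4=70  J5=65
Response(J1) = first start − arrival = 0 − 0 = 0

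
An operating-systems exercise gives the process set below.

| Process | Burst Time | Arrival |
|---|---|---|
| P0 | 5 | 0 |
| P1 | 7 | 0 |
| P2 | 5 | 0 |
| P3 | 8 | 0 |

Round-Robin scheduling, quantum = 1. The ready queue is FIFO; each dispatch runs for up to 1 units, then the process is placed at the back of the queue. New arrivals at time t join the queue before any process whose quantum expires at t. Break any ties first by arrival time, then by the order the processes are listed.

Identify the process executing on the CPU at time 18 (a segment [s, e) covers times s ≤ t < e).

Timeline: | P0 0-1 | P1 1-2 | P2 2-3 | P3 3-4 | P0 4-5 | P1 5-6 | P2 6-7 | P3 7-8 | P0 8-9 | P1 9-10 | P2 10-11 | P3 11-12 | P0 12-13 | P1 13-14 | P2 14-15 | P3 15-16 | P0 16-17 | P1 17-18 | P2 18-19 | P3 19-20 | P1 20-21 | P3 21-22 | P1 22-23 | P3 23-25 |
Completion: P0=17  P1=23  P2=19  P3=25
Turnaround (C−A): P0=17  P1=23  P2=19  P3=25

P2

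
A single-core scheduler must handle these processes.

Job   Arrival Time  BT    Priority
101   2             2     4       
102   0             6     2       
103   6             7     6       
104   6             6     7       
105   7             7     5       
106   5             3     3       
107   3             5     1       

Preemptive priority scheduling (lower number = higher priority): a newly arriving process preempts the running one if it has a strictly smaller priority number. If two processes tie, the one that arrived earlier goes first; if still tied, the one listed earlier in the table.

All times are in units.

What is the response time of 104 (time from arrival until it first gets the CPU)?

Schedule: | 102 0-3 | 107 3-8 | 102 8-11 | 106 11-14 | 101 14-16 | 105 16-23 | 103 23-30 | 104 30-36 |
Completion: 101=16  102=11  103=30  104=36  105=23  106=14  107=8
Turnaround (C−A): 101=14  102=11  103=24  104=30  105=16  106=9  107=5
Response(104) = first start − arrival = 30 − 6 = 24

24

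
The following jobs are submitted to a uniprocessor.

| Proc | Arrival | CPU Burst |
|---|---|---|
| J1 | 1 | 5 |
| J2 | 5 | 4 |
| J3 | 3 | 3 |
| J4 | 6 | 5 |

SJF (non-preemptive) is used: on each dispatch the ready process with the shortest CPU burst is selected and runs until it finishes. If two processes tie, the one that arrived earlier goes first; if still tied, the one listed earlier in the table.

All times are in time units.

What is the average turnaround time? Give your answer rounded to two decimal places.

Timeline: | idle 0-1 | J1 1-6 | J3 6-9 | J2 9-13 | J4 13-18 |
Completion: J1=6  J2=13  J3=9  J4=18
Turnaround times: J1=5, J2=8, J3=6, J4=12
Average turnaround = (5+8+6+12) / 4 = 31/4 = 7.75

7.75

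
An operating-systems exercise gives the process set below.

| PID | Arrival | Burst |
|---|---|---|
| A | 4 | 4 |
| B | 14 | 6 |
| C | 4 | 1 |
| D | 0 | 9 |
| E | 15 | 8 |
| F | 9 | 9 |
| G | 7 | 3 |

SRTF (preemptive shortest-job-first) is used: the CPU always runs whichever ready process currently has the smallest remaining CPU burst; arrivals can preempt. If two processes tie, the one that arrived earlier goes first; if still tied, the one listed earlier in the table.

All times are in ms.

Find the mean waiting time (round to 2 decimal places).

Schedule: | D 0-4 | C 4-5 | A 5-9 | G 9-12 | D 12-17 | B 17-23 | E 23-31 | F 31-40 |
Completion: A=9  B=23  C=5  D=17  E=31  F=40  G=12
Waiting times: A=1, B=3, C=0, D=8, E=8, F=22, G=2
Average waiting = (1+3+0+8+8+22+2) / 7 = 44/7 = 6.29

6.29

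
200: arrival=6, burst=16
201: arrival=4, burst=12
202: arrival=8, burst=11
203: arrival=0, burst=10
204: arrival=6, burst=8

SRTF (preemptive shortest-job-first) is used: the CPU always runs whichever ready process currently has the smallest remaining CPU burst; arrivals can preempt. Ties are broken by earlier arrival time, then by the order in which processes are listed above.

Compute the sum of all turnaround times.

131

Gantt: | 203 0-10 | 204 10-18 | 202 18-29 | 201 29-41 | 200 41-57 |
Completion: 200=57  201=41  202=29  203=10  204=18
Turnaround (C−A): 200=51  201=37  202=21  203=10  204=12
Turnaround = completion − arrival: 200=51, 201=37, 202=21, 203=10, 204=12
Total turnaround = 51 + 37 + 21 + 10 + 12 = 131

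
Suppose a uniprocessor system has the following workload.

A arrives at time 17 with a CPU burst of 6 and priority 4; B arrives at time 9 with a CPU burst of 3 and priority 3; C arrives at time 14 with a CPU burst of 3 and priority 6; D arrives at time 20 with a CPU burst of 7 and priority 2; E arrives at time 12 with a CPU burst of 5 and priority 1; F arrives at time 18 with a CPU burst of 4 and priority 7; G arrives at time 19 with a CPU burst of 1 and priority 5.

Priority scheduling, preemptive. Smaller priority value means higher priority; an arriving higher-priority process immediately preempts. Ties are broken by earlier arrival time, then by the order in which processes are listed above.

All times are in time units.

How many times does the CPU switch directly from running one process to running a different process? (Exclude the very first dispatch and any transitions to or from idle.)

7

Gantt: | idle 0-9 | B 9-12 | E 12-17 | A 17-20 | D 20-27 | A 27-30 | G 30-31 | C 31-34 | F 34-38 |
Completion: A=30  B=12  C=34  D=27  E=17  F=38  G=31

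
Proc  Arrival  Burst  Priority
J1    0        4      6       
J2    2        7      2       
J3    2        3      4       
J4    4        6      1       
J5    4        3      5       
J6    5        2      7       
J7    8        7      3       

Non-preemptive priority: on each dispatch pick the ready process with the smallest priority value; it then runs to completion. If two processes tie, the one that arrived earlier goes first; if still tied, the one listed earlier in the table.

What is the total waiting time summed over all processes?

87

Schedule: | J1 0-4 | J4 4-10 | J2 10-17 | J7 17-24 | J3 24-27 | J5 27-30 | J6 30-32 |
Completion: J1=4  J2=17  J3=27  J4=10  J5=30  J6=32  J7=24
Turnaround (C−A): J1=4  J2=15  J3=25  J4=6  J5=26  J6=27  J7=16
Waiting = turnaround − burst: J1=0, J2=8, J3=22, J4=0, J5=23, J6=25, J7=9
Total waiting = 0 + 8 + 22 + 0 + 23 + 25 + 9 = 87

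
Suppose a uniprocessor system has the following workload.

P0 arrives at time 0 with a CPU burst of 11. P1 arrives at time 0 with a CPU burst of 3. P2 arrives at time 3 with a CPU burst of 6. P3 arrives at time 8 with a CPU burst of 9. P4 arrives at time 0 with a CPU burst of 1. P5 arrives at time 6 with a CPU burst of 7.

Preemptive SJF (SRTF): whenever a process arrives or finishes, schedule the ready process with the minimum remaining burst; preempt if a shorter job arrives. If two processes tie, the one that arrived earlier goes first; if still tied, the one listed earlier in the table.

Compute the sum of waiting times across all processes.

Schedule: | P4 0-1 | P1 1-4 | P2 4-10 | P5 10-17 | P3 17-26 | P0 26-37 |
Completion: P0=37  P1=4  P2=10  P3=26  P4=1  P5=17
Waiting = turnaround − burst: P0=26, P1=1, P2=1, P3=9, P4=0, P5=4
Total waiting = 26 + 1 + 1 + 9 + 0 + 4 = 41

41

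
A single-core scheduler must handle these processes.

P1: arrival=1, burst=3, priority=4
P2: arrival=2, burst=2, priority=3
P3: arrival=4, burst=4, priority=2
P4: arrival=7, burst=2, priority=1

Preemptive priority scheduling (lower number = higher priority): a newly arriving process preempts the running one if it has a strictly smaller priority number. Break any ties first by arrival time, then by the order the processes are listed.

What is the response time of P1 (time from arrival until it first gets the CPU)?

Gantt: | idle 0-1 | P1 1-2 | P2 2-4 | P3 4-7 | P4 7-9 | P3 9-10 | P1 10-12 |
Completion: P1=12  P2=4  P3=10  P4=9
Turnaround (C−A): P1=11  P2=2  P3=6  P4=2
Response(P1) = first start − arrival = 1 − 1 = 0

0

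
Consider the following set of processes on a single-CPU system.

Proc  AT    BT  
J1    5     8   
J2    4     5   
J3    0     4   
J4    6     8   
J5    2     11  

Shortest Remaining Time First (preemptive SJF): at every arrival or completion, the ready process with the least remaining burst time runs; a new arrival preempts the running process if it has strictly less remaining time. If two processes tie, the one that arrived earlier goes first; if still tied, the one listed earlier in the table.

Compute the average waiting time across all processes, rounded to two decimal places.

7.60

Timeline: | J3 0-4 | J2 4-9 | J1 9-17 | J4 17-25 | J5 25-36 |
Completion: J1=17  J2=9  J3=4  J4=25  J5=36
Turnaround (C−A): J1=12  J2=5  J3=4  J4=19  J5=34
Waiting times: J1=4, J2=0, J3=0, J4=11, J5=23
Average waiting = (4+0+0+11+23) / 5 = 38/5 = 7.60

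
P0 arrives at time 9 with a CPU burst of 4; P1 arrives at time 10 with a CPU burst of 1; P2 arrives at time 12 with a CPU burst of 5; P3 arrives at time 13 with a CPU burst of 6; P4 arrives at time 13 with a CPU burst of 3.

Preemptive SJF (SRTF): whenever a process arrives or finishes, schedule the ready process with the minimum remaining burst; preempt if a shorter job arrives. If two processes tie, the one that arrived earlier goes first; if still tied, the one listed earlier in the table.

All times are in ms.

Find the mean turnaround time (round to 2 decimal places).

Schedule: | idle 0-9 | P0 9-10 | P1 10-11 | P0 11-14 | P4 14-17 | P2 17-22 | P3 22-28 |
Completion: P0=14  P1=11  P2=22  P3=28  P4=17
Turnaround (C−A): P0=5  P1=1  P2=10  P3=15  P4=4
Turnaround times: P0=5, P1=1, P2=10, P3=15, P4=4
Average turnaround = (5+1+10+15+4) / 5 = 35/5 = 7.00

7.00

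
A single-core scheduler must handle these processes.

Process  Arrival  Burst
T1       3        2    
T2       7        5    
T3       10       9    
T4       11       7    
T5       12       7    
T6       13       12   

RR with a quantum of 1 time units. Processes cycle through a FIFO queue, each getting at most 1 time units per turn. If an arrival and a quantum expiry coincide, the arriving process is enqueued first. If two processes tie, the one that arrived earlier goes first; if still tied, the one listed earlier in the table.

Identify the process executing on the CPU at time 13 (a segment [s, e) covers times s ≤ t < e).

T3

Gantt: | idle 0-3 | T1 3-5 | idle 5-7 | T2 7-10 | T3 10-11 | T2 11-12 | T4 12-13 | T3 13-14 | T5 14-15 | T2 15-16 | T6 16-17 | T4 17-18 | T3 18-19 | T5 19-20 | T6 20-21 | T4 21-22 | T3 22-23 | T5 23-24 | T6 24-25 | T4 25-26 | T3 26-27 | T5 27-28 | T6 28-29 | T4 29-30 | T3 30-31 | T5 31-32 | T6 32-33 | T4 33-34 | T3 34-35 | T5 35-36 | T6 36-37 | T4 37-38 | T3 38-39 | T5 39-40 | T6 40-41 | T3 41-42 | T6 42-47 |
Completion: T1=5  T2=16  T3=42  T4=38  T5=40  T6=47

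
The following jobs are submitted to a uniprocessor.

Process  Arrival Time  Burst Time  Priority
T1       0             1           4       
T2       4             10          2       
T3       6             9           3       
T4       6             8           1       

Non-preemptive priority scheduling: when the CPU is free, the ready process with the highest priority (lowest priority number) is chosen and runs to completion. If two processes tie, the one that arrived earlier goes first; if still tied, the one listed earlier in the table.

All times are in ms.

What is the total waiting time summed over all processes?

Timeline: | T1 0-1 | idle 1-4 | T2 4-14 | T4 14-22 | T3 22-31 |
Completion: T1=1  T2=14  T3=31  T4=22
Turnaround (C−A): T1=1  T2=10  T3=25  T4=16
Waiting = turnaround − burst: T1=0, T2=0, T3=16, T4=8
Total waiting = 0 + 0 + 16 + 8 = 24

24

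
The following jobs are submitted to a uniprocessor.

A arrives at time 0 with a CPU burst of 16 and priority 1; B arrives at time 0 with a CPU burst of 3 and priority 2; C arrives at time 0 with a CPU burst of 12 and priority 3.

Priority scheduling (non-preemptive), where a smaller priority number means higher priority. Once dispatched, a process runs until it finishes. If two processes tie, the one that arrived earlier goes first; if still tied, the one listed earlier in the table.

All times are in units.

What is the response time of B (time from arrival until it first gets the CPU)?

Timeline: | A 0-16 | B 16-19 | C 19-31 |
Completion: A=16  B=19  C=31
Turnaround (C−A): A=16  B=19  C=31
Response(B) = first start − arrival = 16 − 0 = 16

16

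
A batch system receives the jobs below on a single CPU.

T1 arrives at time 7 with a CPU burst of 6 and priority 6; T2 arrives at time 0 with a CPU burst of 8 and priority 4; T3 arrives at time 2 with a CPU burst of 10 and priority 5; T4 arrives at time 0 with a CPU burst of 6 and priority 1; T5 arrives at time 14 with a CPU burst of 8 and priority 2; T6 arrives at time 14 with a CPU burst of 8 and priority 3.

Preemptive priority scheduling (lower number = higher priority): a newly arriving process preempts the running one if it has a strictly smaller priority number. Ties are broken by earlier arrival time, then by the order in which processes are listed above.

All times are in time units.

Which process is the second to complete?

T2

Schedule: | T4 0-6 | T2 6-14 | T5 14-22 | T6 22-30 | T3 30-40 | T1 40-46 |
Completion: T1=46  T2=14  T3=40  T4=6  T5=22  T6=30
Finish order: T4 → T2 → T5 → T6 → T3 → T1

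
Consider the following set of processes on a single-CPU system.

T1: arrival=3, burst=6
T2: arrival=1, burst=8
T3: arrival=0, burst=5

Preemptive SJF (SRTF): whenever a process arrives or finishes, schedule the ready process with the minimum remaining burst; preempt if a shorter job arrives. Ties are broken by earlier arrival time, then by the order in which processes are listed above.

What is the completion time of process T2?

Timeline: | T3 0-5 | T1 5-11 | T2 11-19 |
Completion: T1=11  T2=19  T3=5
Turnaround (C−A): T1=8  T2=18  T3=5

19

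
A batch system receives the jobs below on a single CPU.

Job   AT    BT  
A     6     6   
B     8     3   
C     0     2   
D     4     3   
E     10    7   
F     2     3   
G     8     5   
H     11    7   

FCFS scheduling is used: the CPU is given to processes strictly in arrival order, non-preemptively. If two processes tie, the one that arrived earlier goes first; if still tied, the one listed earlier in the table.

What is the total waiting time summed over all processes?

Schedule: | C 0-2 | F 2-5 | D 5-8 | A 8-14 | B 14-17 | G 17-22 | E 22-29 | H 29-36 |
Completion: A=14  B=17  C=2  D=8  E=29  F=5  G=22  H=36
Turnaround (C−A): A=8  B=9  C=2  D=4  E=19  F=3  G=14  H=25
Waiting = turnaround − burst: A=2, B=6, C=0, D=1, E=12, F=0, G=9, H=18
Total waiting = 2 + 6 + 0 + 1 + 12 + 0 + 9 + 18 = 48

48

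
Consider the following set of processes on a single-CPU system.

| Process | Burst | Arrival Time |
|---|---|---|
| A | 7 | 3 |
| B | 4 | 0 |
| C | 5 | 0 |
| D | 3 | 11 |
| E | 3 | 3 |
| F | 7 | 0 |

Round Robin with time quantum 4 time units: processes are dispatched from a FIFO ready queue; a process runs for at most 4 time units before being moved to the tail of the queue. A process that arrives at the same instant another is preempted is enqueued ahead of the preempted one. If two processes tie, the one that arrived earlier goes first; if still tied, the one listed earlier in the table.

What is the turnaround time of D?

Schedule: | B 0-4 | C 4-8 | F 8-12 | A 12-16 | E 16-19 | C 19-20 | D 20-23 | F 23-26 | A 26-29 |
Completion: A=29  B=4  C=20  D=23  E=19  F=26
Turnaround(D) = completion − arrival = 23 − 11 = 12

12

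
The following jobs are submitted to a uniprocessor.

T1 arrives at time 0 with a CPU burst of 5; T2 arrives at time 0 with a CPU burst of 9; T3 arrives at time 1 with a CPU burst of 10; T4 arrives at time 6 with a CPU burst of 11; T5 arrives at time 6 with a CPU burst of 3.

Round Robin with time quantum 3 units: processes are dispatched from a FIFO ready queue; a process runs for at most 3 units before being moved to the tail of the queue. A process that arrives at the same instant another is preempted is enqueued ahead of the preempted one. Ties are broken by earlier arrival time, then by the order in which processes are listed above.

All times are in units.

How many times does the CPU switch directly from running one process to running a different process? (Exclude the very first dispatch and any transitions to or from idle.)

13

Timeline: | T1 0-3 | T2 3-6 | T3 6-9 | T1 9-11 | T4 11-14 | T5 14-17 | T2 17-20 | T3 20-23 | T4 23-26 | T2 26-29 | T3 29-32 | T4 32-35 | T3 35-36 | T4 36-38 |
Completion: T1=11  T2=29  T3=36  T4=38  T5=17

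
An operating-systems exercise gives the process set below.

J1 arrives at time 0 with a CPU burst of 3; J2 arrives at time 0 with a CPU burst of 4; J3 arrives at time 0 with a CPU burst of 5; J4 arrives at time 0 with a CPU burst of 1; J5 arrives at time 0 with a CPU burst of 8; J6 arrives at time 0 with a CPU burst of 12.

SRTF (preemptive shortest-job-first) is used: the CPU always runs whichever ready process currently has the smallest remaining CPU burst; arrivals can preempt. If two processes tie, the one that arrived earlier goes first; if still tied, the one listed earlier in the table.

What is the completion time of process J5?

Timeline: | J4 0-1 | J1 1-4 | J2 4-8 | J3 8-13 | J5 13-21 | J6 21-33 |
Completion: J1=4  J2=8  J3=13  J4=1  J5=21  J6=33
Turnaround (C−A): J1=4  J2=8  J3=13  J4=1  J5=21  J6=33

21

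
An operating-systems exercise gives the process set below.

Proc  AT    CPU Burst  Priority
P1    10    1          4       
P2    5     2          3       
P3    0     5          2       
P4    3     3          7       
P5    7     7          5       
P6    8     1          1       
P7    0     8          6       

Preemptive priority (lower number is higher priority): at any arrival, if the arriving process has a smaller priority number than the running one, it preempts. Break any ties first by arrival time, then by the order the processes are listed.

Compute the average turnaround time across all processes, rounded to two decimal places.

Timeline: | P3 0-5 | P2 5-7 | P5 7-8 | P6 8-9 | P5 9-10 | P1 10-11 | P5 11-16 | P7 16-24 | P4 24-27 |
Completion: P1=11  P2=7  P3=5  P4=27  P5=16  P6=9  P7=24
Turnaround times: P1=1, P2=2, P3=5, P4=24, P5=9, P6=1, P7=24
Average turnaround = (1+2+5+24+9+1+24) / 7 = 66/7 = 9.43

9.43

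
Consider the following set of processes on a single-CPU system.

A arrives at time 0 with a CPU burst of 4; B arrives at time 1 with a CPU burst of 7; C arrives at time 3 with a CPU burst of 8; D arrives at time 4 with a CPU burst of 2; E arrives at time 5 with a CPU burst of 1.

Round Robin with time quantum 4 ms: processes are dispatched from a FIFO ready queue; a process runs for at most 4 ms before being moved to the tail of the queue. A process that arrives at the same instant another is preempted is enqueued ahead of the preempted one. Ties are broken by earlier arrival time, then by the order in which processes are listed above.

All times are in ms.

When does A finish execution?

Gantt: | A 0-4 | B 4-8 | C 8-12 | D 12-14 | E 14-15 | B 15-18 | C 18-22 |
Completion: A=4  B=18  C=22  D=14  E=15
Turnaround (C−A): A=4  B=17  C=19  D=10  E=10

4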